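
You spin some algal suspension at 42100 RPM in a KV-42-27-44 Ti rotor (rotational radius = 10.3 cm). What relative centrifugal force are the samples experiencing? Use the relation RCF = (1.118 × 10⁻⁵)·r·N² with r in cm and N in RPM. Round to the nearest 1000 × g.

RCF = 1.118 × 10⁻⁵ × 10.3 × (42100)² = 1.118 × 10⁻⁵ × 10.3 × 1,772,410,000 ≈ 204,100.1 × g

RCF ≈ 204000 g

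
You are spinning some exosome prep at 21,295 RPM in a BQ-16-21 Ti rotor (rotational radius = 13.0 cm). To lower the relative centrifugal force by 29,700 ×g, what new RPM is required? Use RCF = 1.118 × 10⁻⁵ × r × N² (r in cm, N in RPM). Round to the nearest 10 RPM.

15780 RPM

Current RCF = 1.118 × 10⁻⁵ × 13 × (21295)² = 1.118 × 10⁻⁵ × 13 × 453,477,025 ≈ 65,908.4 × g
Target RCF = 65,908.4 − 29,700 = 36,208.4 × g
N² = 36,208.4 / (14.534 × 10⁻⁵) = 249,128,939
N ≈ √249,128,939 ≈ 15,783.8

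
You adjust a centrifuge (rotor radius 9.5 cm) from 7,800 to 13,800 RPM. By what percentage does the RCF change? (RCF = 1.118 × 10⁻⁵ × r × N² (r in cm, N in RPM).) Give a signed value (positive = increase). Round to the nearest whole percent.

+213%

RCF ∝ N², so the ratio is (13800/7800)² = (1.769231)² = 3.1302.
Change = 3.1302 − 1 = +2.1302 → +213.0%.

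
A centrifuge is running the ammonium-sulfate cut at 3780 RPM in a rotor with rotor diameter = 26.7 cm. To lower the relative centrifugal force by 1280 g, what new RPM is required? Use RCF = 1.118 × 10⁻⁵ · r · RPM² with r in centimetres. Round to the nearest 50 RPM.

r = 26.7 / 2 = 13.35 cm
Current RCF = 1.118 × 10⁻⁵ × 13.35 × (3780)² = 1.118 × 10⁻⁵ × 13.35 × 14,288,400 ≈ 2,132.6 × g
Target RCF = 2,132.6 − 1,280 = 852.6 × g
N² = 852.6 / (14.9253 × 10⁻⁵) = 5,712,448
N ≈ √5,712,448 ≈ 2,390.1

≈ 2400 RPM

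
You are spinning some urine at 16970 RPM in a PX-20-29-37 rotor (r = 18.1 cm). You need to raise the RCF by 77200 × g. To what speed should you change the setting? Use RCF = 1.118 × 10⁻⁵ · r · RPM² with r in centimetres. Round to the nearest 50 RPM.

≈ 25850 RPM

Current RCF = 1.118 × 10⁻⁵ × 18.1 × (16970)² = 1.118 × 10⁻⁵ × 18.1 × 287,980,900 ≈ 58,275.2 × g
Target RCF = 58,275.2 + 77,200 = 135,475.2 × g
N² = 135,475.2 / (20.2358 × 10⁻⁵) = 669,482,798
N ≈ √669,482,798 ≈ 25,874.4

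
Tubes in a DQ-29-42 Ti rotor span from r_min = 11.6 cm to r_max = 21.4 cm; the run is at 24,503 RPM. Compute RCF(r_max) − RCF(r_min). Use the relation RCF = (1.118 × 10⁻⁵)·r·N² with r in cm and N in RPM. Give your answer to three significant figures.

≈ 65800 ×g

ΔRCF = 1.118 × 10⁻⁵ × (r_max − r_min) × N² = 1.118 × 10⁻⁵ × 9.8 × 600,397,009 ≈ 65,781.9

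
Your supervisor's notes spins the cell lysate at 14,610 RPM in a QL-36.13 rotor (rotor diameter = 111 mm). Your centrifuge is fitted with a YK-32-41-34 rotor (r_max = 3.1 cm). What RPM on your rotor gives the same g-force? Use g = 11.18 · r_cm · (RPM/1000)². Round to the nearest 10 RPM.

≈ 19550 RPM

Original rotor: r = 111 mm / 2 = 55.5 mm = 5.55 cm
RCF_original = 11.18 × 5.55 × (14.61)² = 11.18 × 5.55 × 213.4521 ≈ 13,244.5 × g
13,244.5 = 11.18 × 3.1 × (N/1000)²
(N/1000)² = 13,244.5 / 34.658 = 382.1484
N = 1000 × √382.1484 ≈ 19,548.6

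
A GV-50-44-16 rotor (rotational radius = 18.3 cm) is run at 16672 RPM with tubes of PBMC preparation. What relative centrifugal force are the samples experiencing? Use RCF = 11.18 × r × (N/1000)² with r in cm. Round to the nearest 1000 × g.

≈ 57000 × g

RCF = 11.18 × 18.3 × (16.672)² = 11.18 × 18.3 × 277.955584 ≈ 56,868 × g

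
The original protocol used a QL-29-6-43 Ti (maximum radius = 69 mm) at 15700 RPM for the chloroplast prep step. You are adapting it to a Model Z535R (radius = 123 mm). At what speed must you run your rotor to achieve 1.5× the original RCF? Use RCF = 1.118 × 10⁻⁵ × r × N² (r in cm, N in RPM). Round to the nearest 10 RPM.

14400 RPM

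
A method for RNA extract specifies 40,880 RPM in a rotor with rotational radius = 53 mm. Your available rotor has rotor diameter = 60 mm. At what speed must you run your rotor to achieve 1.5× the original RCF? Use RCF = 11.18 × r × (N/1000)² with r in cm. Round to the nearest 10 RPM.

Original rotor: r = 53 mm = 5.3 cm
RCF_original = 11.18 × 5.3 × (40.88)² = 11.18 × 5.3 × 1,671.1744 ≈ 99,023.8 × g
Target RCF = 1.5 × 99,023.8 ≈ 148,535.7 × g
Your rotor: r = 60 mm / 2 = 30 mm = 3 cm
148,535.7 = 11.18 × 3 × (N/1000)²
(N/1000)² = 148,535.7 / 33.54 = 4428.614
N = 1000 × √4428.614 ≈ 66,547.8

66550 RPM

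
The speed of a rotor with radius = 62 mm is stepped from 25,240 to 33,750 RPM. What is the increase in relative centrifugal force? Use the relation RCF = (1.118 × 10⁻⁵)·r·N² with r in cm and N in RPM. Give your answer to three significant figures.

r = 62 mm = 6.2 cm
RCF₁ = 1.118 × 10⁻⁵ × 6.2 × (25240)² = 1.118 × 10⁻⁵ × 6.2 × 637,057,600 ≈ 44,158.3 × g
RCF₂ = 1.118 × 10⁻⁵ × 6.2 × (33750)² = 1.118 × 10⁻⁵ × 6.2 × 1,139,062,500 ≈ 78,955.3 × g
Increase = 78,955.3 − 44,158.3 = 34,797

≈ 34800 ×g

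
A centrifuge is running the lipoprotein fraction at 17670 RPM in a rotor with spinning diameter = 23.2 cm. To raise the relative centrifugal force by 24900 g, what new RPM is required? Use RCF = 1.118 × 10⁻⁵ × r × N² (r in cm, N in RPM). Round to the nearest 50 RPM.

r = 23.2 / 2 = 11.6 cm
Current RCF = 1.118 × 10⁻⁵ × 11.6 × (17670)² = 1.118 × 10⁻⁵ × 11.6 × 312,228,900 ≈ 40,492.3 × g
Target RCF = 40,492.3 + 24,900 = 65,392.3 × g
N² = 65,392.3 / (12.9688 × 10⁻⁵) = 504,227,839
N ≈ √504,227,839 ≈ 22,455.0

22450 RPM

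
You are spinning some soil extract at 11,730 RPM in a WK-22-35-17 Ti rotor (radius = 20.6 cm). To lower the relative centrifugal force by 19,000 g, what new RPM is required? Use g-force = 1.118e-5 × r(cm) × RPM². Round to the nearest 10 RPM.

≈ 7420 RPM

Current RCF = 1.118 × 10⁻⁵ × 20.6 × (11730)² = 1.118 × 10⁻⁵ × 20.6 × 137,592,900 ≈ 31,688.7 × g
Target RCF = 31,688.7 − 19,000 = 12,688.7 × g
N² = 12,688.7 / (23.0308 × 10⁻⁵) = 55,094,482
N ≈ √55,094,482 ≈ 7,422.6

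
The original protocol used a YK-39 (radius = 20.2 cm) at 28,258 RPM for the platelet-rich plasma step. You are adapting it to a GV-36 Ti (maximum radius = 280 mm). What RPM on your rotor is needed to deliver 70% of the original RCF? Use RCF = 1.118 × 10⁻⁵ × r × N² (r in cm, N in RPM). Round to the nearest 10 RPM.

RCF_original = 1.118 × 10⁻⁵ × 20.2 × (28258)² = 1.118 × 10⁻⁵ × 20.2 × 798,514,564 ≈ 180,333.3 × g
Target RCF = 0.7 × 180,333.3 ≈ 126,233.3 × g
Your rotor: r = 280 mm = 28.0 cm
126,233.3 = 1.118 × 10⁻⁵ × 28 × N²
N² = 126,233.3 / (31.304 × 10⁻⁵) = 403,249,744
N ≈ √403,249,744 ≈ 20,081.1

≈ 20080 RPM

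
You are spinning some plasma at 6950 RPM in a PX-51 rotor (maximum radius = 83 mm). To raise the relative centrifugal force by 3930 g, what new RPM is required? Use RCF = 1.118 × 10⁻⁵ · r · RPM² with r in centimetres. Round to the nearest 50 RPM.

N₂ ≈ 9500 RPM

r = 83 mm = 8.3 cm
Current RCF = 1.118 × 10⁻⁵ × 8.3 × (6950)² = 1.118 × 10⁻⁵ × 8.3 × 48,302,500 ≈ 4,482.2 × g
Target RCF = 4,482.2 + 3,930 = 8,412.2 × g
N² = 8,412.2 / (9.2794 × 10⁻⁵) = 90,654,568
N ≈ √90,654,568 ≈ 9,521.3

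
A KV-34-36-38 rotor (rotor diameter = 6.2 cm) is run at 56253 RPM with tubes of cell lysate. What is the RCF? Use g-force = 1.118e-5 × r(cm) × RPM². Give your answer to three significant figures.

≈ 110000 ×g

r = 6.2 / 2 = 3.1 cm
RCF = 1.118 × 10⁻⁵ × 3.1 × (56253)² = 1.118 × 10⁻⁵ × 3.1 × 3,164,400,009 ≈ 109,671.8 × g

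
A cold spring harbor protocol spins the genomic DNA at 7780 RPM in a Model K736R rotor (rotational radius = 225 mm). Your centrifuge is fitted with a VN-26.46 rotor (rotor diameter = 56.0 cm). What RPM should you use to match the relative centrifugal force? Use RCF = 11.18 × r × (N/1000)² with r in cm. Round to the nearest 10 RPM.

≈ 6970 RPM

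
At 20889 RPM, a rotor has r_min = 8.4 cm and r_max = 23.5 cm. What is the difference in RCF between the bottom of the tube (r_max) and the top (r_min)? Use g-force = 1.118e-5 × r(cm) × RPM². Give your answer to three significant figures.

ΔRCF = 1.118 × 10⁻⁵ × (r_max − r_min) × N² = 1.118 × 10⁻⁵ × 15.1 × 436,350,321 ≈ 73,663.8

ΔRCF ≈ 73700 x g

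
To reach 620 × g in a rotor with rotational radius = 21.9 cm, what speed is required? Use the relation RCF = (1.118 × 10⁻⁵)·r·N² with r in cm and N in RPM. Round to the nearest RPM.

N ≈ 1591 RPM

RCF = 1.118 × 10⁻⁵ × r × N²
620 = 1.118 × 10⁻⁵ × 21.9 × N²
N² = 620 / (24.4842 × 10⁻⁵) = 2,532,245
N ≈ √2,532,245 ≈ 1,591.3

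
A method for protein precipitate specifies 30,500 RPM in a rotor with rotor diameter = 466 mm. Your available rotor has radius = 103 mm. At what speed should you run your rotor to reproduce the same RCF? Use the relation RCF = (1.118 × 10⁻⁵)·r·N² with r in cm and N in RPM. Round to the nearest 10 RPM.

Original rotor: r = 466 mm / 2 = 233 mm = 23.3 cm
RCF_original = 1.118 × 10⁻⁵ × 23.3 × (30500)² = 1.118 × 10⁻⁵ × 23.3 × 930,250,000 ≈ 242,324.5 × g
Your rotor: r = 103 mm = 10.3 cm
242,324.5 = 1.118 × 10⁻⁵ × 10.3 × N²
N² = 242,324.5 / (11.5154 × 10⁻⁵) = 2,104,351,564
N ≈ √2,104,351,564 ≈ 45,873.2

≈ 45870 RPM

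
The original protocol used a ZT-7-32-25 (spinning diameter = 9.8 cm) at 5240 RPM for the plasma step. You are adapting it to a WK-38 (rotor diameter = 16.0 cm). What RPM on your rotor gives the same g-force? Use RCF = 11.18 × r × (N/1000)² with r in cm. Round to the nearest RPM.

4101 RPM

Original rotor: r = 9.8 / 2 = 4.9 cm
RCF_original = 11.18 × 4.9 × (5.24)² = 11.18 × 4.9 × 27.4576 ≈ 1,504.2 × g
Your rotor: r = 16.0 / 2 = 8 cm
1,504.2 = 11.18 × 8 × (N/1000)²
(N/1000)² = 1,504.2 / 89.44 = 16.81798
N = 1000 × √16.81798 ≈ 4,101.0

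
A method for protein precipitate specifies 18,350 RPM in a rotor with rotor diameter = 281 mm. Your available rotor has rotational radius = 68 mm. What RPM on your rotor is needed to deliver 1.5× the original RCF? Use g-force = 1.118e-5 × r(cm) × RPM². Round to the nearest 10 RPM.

32300 RPM

Original rotor: r = 281 mm / 2 = 140.5 mm = 14.05 cm
RCF_original = 1.118 × 10⁻⁵ × 14.05 × (18350)² = 1.118 × 10⁻⁵ × 14.05 × 336,722,500 ≈ 52,892 × g
Target RCF = 1.5 × 52,892 ≈ 79,338 × g
Your rotor: r = 68 mm = 6.8 cm
79,338 = 1.118 × 10⁻⁵ × 6.8 × N²
N² = 79,338 / (7.6024 × 10⁻⁵) = 1,043,591,497
N ≈ √1,043,591,497 ≈ 32,304.7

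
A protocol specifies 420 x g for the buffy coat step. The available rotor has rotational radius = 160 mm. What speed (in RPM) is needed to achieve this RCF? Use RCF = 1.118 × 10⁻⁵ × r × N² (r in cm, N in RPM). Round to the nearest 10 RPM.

≈ 1530 RPM

r = 160 mm = 16.0 cm
420 = 1.118 × 10⁻⁵ × 16 × N²
N² = 420 / (17.888 × 10⁻⁵) = 2,347,943
N ≈ √2,347,943 ≈ 1,532.3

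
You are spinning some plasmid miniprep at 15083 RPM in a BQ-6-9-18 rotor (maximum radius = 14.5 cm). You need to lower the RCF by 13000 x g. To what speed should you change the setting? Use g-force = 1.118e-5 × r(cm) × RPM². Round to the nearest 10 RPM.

≈ 12140 RPM

Current RCF = 1.118 × 10⁻⁵ × 14.5 × (15083)² = 1.118 × 10⁻⁵ × 14.5 × 227,496,889 ≈ 36,879.5 × g
Target RCF = 36,879.5 − 13,000 = 23,879.5 × g
N² = 23,879.5 / (16.211 × 10⁻⁵) = 147,304,300
N ≈ √147,304,300 ≈ 12,136.9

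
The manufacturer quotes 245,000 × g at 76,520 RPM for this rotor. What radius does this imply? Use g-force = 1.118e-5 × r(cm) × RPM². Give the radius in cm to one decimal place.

RCF = 1.118 × 10⁻⁵ × r × N²
245000 = 1.118 × 10⁻⁵ × r × (76520)²
r = 245000 / (1.118 × 10⁻⁵ × 5,855,310,400) = 245000 / 65462.37 ≈ 3.743 cm

3.7 cm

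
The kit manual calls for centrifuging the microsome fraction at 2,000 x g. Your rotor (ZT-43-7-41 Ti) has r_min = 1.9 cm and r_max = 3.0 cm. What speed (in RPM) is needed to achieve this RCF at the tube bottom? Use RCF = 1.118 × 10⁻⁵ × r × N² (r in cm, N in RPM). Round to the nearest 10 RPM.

N ≈ 7720 RPM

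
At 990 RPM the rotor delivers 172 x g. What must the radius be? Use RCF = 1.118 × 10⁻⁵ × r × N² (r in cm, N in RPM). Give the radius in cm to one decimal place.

r ≈ 15.7 cm

172 = 1.118 × 10⁻⁵ × r × (990)²
r = 172 / (1.118 × 10⁻⁵ × 980,100) = 172 / 10.95752 ≈ 15.697 cm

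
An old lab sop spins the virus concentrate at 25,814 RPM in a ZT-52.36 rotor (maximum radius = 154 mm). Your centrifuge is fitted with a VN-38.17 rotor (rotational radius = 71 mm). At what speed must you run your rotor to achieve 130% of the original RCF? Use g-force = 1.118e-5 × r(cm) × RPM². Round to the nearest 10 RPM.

43350 RPM

Original rotor: r = 154 mm = 15.4 cm
RCF = 1.118 × 10⁻⁵ × r × N²
RCF_original = 1.118 × 10⁻⁵ × 15.4 × (25814)² = 1.118 × 10⁻⁵ × 15.4 × 666,362,596 ≈ 114,729 × g
Target RCF = 1.3 × 114,729 ≈ 149,147.7 × g
Your rotor: r = 71 mm = 7.1 cm
149,147.7 = 1.118 × 10⁻⁵ × 7.1 × N²
N² = 149,147.7 / (7.9378 × 10⁻⁵) = 1,878,955,126
N ≈ √1,878,955,126 ≈ 43,346.9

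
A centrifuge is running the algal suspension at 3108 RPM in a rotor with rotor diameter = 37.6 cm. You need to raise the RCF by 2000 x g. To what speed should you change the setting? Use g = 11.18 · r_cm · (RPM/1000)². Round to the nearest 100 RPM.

≈ 4400 RPM

r = 37.6 / 2 = 18.8 cm
Current RCF = 11.18 × 18.8 × (3.108)² = 11.18 × 18.8 × 9.659664 ≈ 2,030.3 × g
Target RCF = 2,030.3 + 2,000 = 4,030.3 × g
(N/1000)² = 4,030.3 / 210.184 = 19.1751
N = 1000 × √19.1751 ≈ 4,378.9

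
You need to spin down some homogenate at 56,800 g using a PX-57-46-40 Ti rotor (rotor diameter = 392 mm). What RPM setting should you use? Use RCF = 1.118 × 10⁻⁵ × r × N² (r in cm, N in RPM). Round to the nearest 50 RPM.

16100 RPM

r = 392 mm / 2 = 196 mm = 19.6 cm
56,800 = 1.118 × 10⁻⁵ × 19.6 × N²
N² = 56,800 / (21.9128 × 10⁻⁵) = 259,209,229
N ≈ √259,209,229 ≈ 16,100.0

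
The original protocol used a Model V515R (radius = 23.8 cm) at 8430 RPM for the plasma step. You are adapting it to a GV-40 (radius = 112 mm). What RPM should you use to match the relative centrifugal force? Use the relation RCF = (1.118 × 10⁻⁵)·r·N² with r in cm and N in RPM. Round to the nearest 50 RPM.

12300 RPM

RCF = 1.118 × 10⁻⁵ × r × N²
RCF_original = 1.118 × 10⁻⁵ × 23.8 × (8430)² = 1.118 × 10⁻⁵ × 23.8 × 71,064,900 ≈ 18,909.2 × g
Your rotor: r = 112 mm = 11.2 cm
18,909.2 = 1.118 × 10⁻⁵ × 11.2 × N²
N² = 18,909.2 / (12.5216 × 10⁻⁵) = 151,012,650
N ≈ √151,012,650 ≈ 12,288.7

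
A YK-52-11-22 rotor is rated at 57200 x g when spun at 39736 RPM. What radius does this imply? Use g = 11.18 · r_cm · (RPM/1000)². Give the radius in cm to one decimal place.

RCF = 11.18 × r × (N/1000)²
57200 = 11.18 × r × (39.736)²
r = 57200 / (11.18 × 1578.949696) = 57200 / 17652.66 ≈ 3.240 cm

3.2 cm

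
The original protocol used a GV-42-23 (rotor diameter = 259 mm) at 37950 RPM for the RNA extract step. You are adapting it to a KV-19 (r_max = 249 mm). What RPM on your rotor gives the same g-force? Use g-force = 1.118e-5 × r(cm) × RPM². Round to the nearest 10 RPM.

Original rotor: r = 259 mm / 2 = 129.5 mm = 12.95 cm
RCF = 1.118 × 10⁻⁵ × r × N²
RCF_original = 1.118 × 10⁻⁵ × 12.95 × (37950)² = 1.118 × 10⁻⁵ × 12.95 × 1,440,202,500 ≈ 208,514 × g
Your rotor: r = 249 mm = 24.9 cm
208,514 = 1.118 × 10⁻⁵ × 24.9 × N²
N² = 208,514 / (27.8382 × 10⁻⁵) = 749,021,129
N ≈ √749,021,129 ≈ 27,368.3

27370 RPM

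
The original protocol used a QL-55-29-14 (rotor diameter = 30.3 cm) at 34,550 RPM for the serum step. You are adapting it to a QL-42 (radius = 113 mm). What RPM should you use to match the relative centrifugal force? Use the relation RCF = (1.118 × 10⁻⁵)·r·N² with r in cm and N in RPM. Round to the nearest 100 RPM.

Original rotor: r = 30.3 / 2 = 15.15 cm
RCF_original = 1.118 × 10⁻⁵ × 15.15 × (34550)² = 1.118 × 10⁻⁵ × 15.15 × 1,193,702,500 ≈ 202,185.7 × g
Your rotor: r = 113 mm = 11.3 cm
202,185.7 = 1.118 × 10⁻⁵ × 11.3 × N²
N² = 202,185.7 / (12.6334 × 10⁻⁵) = 1,600,406,066
N ≈ √1,600,406,066 ≈ 40,005.1

≈ 40000 RPM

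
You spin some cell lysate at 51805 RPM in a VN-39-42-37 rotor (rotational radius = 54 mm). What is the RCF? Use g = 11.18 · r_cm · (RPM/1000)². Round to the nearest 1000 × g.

≈ 162000 x g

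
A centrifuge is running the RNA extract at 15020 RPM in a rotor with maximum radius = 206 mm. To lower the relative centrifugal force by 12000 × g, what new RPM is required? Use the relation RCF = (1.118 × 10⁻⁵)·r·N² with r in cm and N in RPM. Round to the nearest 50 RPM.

≈ 13150 RPM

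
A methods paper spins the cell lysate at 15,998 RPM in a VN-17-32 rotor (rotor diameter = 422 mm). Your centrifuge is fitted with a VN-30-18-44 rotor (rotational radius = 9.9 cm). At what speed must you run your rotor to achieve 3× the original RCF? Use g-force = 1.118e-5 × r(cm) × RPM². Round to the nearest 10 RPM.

≈ 40450 RPM

Original rotor: r = 422 mm / 2 = 211 mm = 21.1 cm
RCF_original = 1.118 × 10⁻⁵ × 21.1 × (15998)² = 1.118 × 10⁻⁵ × 21.1 × 255,936,004 ≈ 60,374.8 × g
Target RCF = 3 × 60,374.8 ≈ 181,124.4 × g
181,124.4 = 1.118 × 10⁻⁵ × 9.9 × N²
N² = 181,124.4 / (11.0682 × 10⁻⁵) = 1,636,439,529
N ≈ √1,636,439,529 ≈ 40,452.9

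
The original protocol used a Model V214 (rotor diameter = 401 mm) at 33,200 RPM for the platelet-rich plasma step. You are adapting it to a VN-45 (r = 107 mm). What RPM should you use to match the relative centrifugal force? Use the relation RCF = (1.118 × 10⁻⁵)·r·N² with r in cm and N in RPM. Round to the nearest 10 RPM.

≈ 45450 RPM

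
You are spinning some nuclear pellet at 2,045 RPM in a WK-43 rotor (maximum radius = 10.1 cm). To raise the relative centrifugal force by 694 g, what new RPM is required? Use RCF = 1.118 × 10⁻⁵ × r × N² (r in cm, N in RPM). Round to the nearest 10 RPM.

Current RCF = 1.118 × 10⁻⁵ × 10.1 × (2045)² = 1.118 × 10⁻⁵ × 10.1 × 4,182,025 ≈ 472.2 × g
Target RCF = 472.2 + 694 = 1,166.2 × g
N² = 1,166.2 / (11.2918 × 10⁻⁵) = 10,327,849
N ≈ √10,327,849 ≈ 3,213.7

≈ 3210 RPM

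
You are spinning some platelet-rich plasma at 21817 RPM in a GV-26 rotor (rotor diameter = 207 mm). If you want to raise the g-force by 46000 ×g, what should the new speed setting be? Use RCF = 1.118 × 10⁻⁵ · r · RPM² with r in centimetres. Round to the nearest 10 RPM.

29560 RPM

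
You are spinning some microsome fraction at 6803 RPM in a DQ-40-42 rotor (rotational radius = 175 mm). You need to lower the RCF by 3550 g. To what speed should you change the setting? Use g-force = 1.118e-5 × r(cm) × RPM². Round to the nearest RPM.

N₂ ≈ 5304 RPM

r = 175 mm = 17.5 cm
Current RCF = 1.118 × 10⁻⁵ × 17.5 × (6803)² = 1.118 × 10⁻⁵ × 17.5 × 46,280,809 ≈ 9,054.8 × g
Target RCF = 9,054.8 − 3,550 = 5,504.8 × g
N² = 5,504.8 / (19.565 × 10⁻⁵) = 28,135,957
N ≈ √28,135,957 ≈ 5,304.3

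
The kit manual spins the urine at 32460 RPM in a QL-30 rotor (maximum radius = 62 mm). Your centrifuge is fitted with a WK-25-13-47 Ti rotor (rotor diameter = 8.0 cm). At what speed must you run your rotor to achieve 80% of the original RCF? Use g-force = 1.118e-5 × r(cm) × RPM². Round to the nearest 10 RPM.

Original rotor: r = 62 mm = 6.2 cm
RCF = 1.118 × 10⁻⁵ × r × N²
RCF_original = 1.118 × 10⁻⁵ × 6.2 × (32460)² = 1.118 × 10⁻⁵ × 6.2 × 1,053,651,600 ≈ 73,034.9 × g
Target RCF = 0.8 × 73,034.9 ≈ 58,427.9 × g
Your rotor: r = 8.0 / 2 = 4 cm
58,427.9 = 1.118 × 10⁻⁵ × 4 × N²
N² = 58,427.9 / (4.472 × 10⁻⁵) = 1,306,527,281
N ≈ √1,306,527,281 ≈ 36,145.9

≈ 36150 RPM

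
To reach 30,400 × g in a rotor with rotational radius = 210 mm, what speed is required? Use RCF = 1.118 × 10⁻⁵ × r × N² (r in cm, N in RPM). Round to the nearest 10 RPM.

r = 210 mm = 21.0 cm
30,400 = 1.118 × 10⁻⁵ × 21 × N²
N² = 30,400 / (23.478 × 10⁻⁵) = 129,482,920
N ≈ √129,482,920 ≈ 11,379.1

N ≈ 11380 RPM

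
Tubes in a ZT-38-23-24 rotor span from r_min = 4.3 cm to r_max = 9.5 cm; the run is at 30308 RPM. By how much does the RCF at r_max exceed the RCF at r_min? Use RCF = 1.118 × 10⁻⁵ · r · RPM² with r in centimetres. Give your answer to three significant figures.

RCF_max = 1.118 × 10⁻⁵ × 9.5 × (30308)² = 1.118 × 10⁻⁵ × 9.5 × 918,574,864 ≈ 97,561.8 × g
RCF_min = 1.118 × 10⁻⁵ × 4.3 × (30308)² = 1.118 × 10⁻⁵ × 4.3 × 918,574,864 ≈ 44,159.6 × g
ΔRCF = 97,561.8 − 44,159.6 = 53,402.2

≈ 53400 g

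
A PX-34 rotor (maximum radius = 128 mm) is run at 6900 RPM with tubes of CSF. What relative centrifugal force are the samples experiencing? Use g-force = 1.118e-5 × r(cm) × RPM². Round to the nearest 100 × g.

≈ 6800 g

r = 128 mm = 12.8 cm
RCF = 1.118 × 10⁻⁵ × 12.8 × (6900)² = 1.118 × 10⁻⁵ × 12.8 × 47,610,000 ≈ 6,813.2 × g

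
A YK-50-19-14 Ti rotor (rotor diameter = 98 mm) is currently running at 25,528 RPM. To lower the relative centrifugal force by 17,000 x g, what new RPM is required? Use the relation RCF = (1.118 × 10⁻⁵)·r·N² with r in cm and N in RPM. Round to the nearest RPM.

≈ 18476 RPM

r = 98 mm / 2 = 49 mm = 4.9 cm
Current RCF = 1.118 × 10⁻⁵ × 4.9 × (25528)² = 1.118 × 10⁻⁵ × 4.9 × 651,678,784 ≈ 35,700.3 × g
Target RCF = 35,700.3 − 17,000 = 18,700.3 × g
N² = 18,700.3 / (5.4782 × 10⁻⁵) = 341,358,475
N ≈ √341,358,475 ≈ 18,475.9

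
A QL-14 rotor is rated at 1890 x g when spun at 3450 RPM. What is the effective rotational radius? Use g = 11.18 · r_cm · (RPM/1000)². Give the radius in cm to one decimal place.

r ≈ 14.2 cm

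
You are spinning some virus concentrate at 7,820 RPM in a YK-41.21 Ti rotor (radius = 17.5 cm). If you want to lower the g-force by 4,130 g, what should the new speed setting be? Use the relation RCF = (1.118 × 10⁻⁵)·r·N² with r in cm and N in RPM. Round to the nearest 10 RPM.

Current RCF = 1.118 × 10⁻⁵ × 17.5 × (7820)² = 1.118 × 10⁻⁵ × 17.5 × 61,152,400 ≈ 11,964.5 × g
Target RCF = 11,964.5 − 4,130 = 7,834.5 × g
N² = 7,834.5 / (19.565 × 10⁻⁵) = 40,043,445
N ≈ √40,043,445 ≈ 6,328.0

6330 RPM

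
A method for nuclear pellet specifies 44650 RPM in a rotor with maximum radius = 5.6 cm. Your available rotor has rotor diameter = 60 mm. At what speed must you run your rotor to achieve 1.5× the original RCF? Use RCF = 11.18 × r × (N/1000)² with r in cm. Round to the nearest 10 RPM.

RCF = 11.18 × r × (N/1000)²
RCF_original = 11.18 × 5.6 × (44.65)² = 11.18 × 5.6 × 1,993.6225 ≈ 124,816.7 × g
Target RCF = 1.5 × 124,816.7 ≈ 187,225 × g
Your rotor: r = 60 mm / 2 = 30 mm = 3 cm
187,225 = 11.18 × 3 × (N/1000)²
(N/1000)² = 187,225 / 33.54 = 5582.141
N = 1000 × √5582.141 ≈ 74,713.7

74710 RPM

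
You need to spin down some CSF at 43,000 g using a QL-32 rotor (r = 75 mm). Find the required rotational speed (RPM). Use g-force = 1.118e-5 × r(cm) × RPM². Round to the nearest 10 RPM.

r = 75 mm = 7.5 cm
43,000 = 1.118 × 10⁻⁵ × 7.5 × N²
N² = 43,000 / (8.385 × 10⁻⁵) = 512,820,513
N ≈ √512,820,513 ≈ 22,645.5

N ≈ 22650 RPM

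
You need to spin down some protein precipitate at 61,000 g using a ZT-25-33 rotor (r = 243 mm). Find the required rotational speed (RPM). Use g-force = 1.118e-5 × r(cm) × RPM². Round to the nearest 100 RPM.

≈ 15000 RPM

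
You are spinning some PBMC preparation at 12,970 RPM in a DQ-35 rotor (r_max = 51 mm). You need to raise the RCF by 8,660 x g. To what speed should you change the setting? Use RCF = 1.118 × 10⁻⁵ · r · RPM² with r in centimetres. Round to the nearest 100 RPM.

r = 51 mm = 5.1 cm
Current RCF = 1.118 × 10⁻⁵ × 5.1 × (12970)² = 1.118 × 10⁻⁵ × 5.1 × 168,220,900 ≈ 9,591.6 × g
Target RCF = 9,591.6 + 8,660 = 18,251.6 × g
N² = 18,251.6 / (5.7018 × 10⁻⁵) = 320,102,424
N ≈ √320,102,424 ≈ 17,891.4

≈ 17900 RPM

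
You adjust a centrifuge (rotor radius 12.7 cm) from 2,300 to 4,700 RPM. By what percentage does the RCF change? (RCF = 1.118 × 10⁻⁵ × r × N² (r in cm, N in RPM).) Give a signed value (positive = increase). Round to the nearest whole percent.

+318%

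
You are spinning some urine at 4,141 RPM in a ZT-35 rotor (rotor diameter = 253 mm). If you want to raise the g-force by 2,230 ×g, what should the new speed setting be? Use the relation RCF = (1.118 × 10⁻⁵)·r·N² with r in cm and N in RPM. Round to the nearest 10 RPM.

≈ 5740 RPM

r = 253 mm / 2 = 126.5 mm = 12.65 cm
Current RCF = 1.118 × 10⁻⁵ × 12.65 × (4141)² = 1.118 × 10⁻⁵ × 12.65 × 17,147,881 ≈ 2,425.2 × g
Target RCF = 2,425.2 + 2,230 = 4,655.2 × g
N² = 4,655.2 / (14.1427 × 10⁻⁵) = 32,915,921
N ≈ √32,915,921 ≈ 5,737.2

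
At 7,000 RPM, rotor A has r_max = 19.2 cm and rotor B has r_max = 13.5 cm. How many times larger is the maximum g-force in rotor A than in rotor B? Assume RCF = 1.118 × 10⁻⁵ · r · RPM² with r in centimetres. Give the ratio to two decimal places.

At fixed N, RCF ∝ r, so RCF_A/RCF_B = r_A/r_B = 19.2 / 13.5 = 1.4222.

1.42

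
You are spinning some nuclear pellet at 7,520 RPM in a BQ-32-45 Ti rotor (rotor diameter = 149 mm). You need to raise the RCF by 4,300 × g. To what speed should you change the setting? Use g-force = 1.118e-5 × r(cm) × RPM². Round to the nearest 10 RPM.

≈ 10400 RPM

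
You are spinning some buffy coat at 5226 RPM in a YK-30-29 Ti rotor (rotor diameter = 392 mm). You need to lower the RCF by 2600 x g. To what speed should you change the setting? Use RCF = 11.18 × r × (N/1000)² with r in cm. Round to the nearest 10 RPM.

r = 392 mm / 2 = 196 mm = 19.6 cm
Current RCF = 11.18 × 19.6 × (5.226)² = 11.18 × 19.6 × 27.311076 ≈ 5,984.6 × g
Target RCF = 5,984.6 − 2,600 = 3,384.6 × g
(N/1000)² = 3,384.6 / 219.128 = 15.44577
N = 1000 × √15.44577 ≈ 3,930.1

3930 RPM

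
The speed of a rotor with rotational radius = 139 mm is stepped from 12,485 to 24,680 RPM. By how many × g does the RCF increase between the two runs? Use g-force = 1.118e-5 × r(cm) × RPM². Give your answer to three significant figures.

70400 × g

r = 139 mm = 13.9 cm
RCF₁ = 1.118 × 10⁻⁵ × 13.9 × (12485)² = 1.118 × 10⁻⁵ × 13.9 × 155,875,225 ≈ 24,223.3 × g
RCF₂ = 1.118 × 10⁻⁵ × 13.9 × (24680)² = 1.118 × 10⁻⁵ × 13.9 × 609,102,400 ≈ 94,655.7 × g
Increase = 94,655.7 − 24,223.3 = 70,432.4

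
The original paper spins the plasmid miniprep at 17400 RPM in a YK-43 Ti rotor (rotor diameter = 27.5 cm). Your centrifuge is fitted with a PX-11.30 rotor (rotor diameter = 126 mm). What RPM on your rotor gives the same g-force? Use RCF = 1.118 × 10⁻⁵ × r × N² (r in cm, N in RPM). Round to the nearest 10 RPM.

Original rotor: r = 27.5 / 2 = 13.75 cm
RCF_original = 1.118 × 10⁻⁵ × 13.75 × (17400)² = 1.118 × 10⁻⁵ × 13.75 × 302,760,000 ≈ 46,541.8 × g
Your rotor: r = 126 mm / 2 = 63 mm = 6.3 cm
46,541.8 = 1.118 × 10⁻⁵ × 6.3 × N²
N² = 46,541.8 / (7.0434 × 10⁻⁵) = 660,785,984
N ≈ √660,785,984 ≈ 25,705.8

≈ 25710 RPM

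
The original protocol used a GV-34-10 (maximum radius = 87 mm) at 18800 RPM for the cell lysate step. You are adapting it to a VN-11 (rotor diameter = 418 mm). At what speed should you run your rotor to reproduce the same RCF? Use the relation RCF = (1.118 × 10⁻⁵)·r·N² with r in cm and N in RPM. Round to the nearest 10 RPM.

Original rotor: r = 87 mm = 8.7 cm
RCF = 1.118 × 10⁻⁵ × r × N²
RCF_original = 1.118 × 10⁻⁵ × 8.7 × (18800)² = 1.118 × 10⁻⁵ × 8.7 × 353,440,000 ≈ 34,377.7 × g
Your rotor: r = 418 mm / 2 = 209 mm = 20.9 cm
34,377.7 = 1.118 × 10⁻⁵ × 20.9 × N²
N² = 34,377.7 / (23.3662 × 10⁻⁵) = 147,125,763
N ≈ √147,125,763 ≈ 12,129.5

12130 RPM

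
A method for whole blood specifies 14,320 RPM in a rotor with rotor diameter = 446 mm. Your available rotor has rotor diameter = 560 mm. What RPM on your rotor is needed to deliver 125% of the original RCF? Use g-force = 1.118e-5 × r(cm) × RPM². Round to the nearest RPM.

Original rotor: r = 446 mm / 2 = 223 mm = 22.3 cm
RCF_original = 1.118 × 10⁻⁵ × 22.3 × (14320)² = 1.118 × 10⁻⁵ × 22.3 × 205,062,400 ≈ 51,124.9 × g
Target RCF = 1.25 × 51,124.9 ≈ 63,906.1 × g
Your rotor: r = 560 mm / 2 = 280 mm = 28 cm
63,906.1 = 1.118 × 10⁻⁵ × 28 × N²
N² = 63,906.1 / (31.304 × 10⁻⁵) = 204,146,754
N ≈ √204,146,754 ≈ 14,288.0

14288 RPM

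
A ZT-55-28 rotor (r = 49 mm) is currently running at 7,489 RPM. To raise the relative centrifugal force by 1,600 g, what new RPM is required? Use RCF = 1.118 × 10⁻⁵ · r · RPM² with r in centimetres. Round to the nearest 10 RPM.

r = 49 mm = 4.9 cm
Current RCF = 1.118 × 10⁻⁵ × 4.9 × (7489)² = 1.118 × 10⁻⁵ × 4.9 × 56,085,121 ≈ 3,072.5 × g
Target RCF = 3,072.5 + 1,600 = 4,672.5 × g
N² = 4,672.5 / (5.4782 × 10⁻⁵) = 85,292,614
N ≈ √85,292,614 ≈ 9,235.4

≈ 9240 RPM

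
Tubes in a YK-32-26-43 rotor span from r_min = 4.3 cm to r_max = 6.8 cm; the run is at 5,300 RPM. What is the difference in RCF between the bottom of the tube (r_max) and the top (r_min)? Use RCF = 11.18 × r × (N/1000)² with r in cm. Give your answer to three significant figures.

ΔRCF = 11.18 × (r_max − r_min) × (N/1000)² = 11.18 × 2.5 × 28.09 ≈ 785.1

≈ 785 x g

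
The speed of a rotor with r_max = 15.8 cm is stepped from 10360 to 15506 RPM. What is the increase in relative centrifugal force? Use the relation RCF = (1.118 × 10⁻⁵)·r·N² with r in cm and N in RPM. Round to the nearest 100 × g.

23500 g

RCF₁ = 1.118 × 10⁻⁵ × 15.8 × (10360)² = 1.118 × 10⁻⁵ × 15.8 × 107,329,600 ≈ 18,959.1 × g
RCF₂ = 1.118 × 10⁻⁵ × 15.8 × (15506)² = 1.118 × 10⁻⁵ × 15.8 × 240,436,036 ≈ 42,471.6 × g
Increase = 42,471.6 − 18,959.1 = 23,512.5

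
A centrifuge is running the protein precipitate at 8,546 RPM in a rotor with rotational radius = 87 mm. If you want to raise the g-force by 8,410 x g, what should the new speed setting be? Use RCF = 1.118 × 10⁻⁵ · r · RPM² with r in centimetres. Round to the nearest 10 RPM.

≈ 12630 RPM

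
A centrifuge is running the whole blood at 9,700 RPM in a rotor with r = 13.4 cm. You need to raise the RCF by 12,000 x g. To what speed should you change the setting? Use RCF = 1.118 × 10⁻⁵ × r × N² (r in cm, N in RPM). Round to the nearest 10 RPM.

≈ 13200 RPM

Current RCF = 1.118 × 10⁻⁵ × 13.4 × (9700)² = 1.118 × 10⁻⁵ × 13.4 × 94,090,000 ≈ 14,095.8 × g
Target RCF = 14,095.8 + 12,000 = 26,095.8 × g
N² = 26,095.8 / (14.9812 × 10⁻⁵) = 174,190,319
N ≈ √174,190,319 ≈ 13,198.1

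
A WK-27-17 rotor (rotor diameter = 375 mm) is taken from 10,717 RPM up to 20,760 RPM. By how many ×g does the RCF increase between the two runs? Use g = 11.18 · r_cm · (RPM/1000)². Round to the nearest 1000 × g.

≈ 66000 ×g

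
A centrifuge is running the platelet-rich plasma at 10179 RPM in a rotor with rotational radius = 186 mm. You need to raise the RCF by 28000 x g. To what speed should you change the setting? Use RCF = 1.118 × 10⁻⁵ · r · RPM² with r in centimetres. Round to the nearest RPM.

r = 186 mm = 18.6 cm
Current RCF = 1.118 × 10⁻⁵ × 18.6 × (10179)² = 1.118 × 10⁻⁵ × 18.6 × 103,612,041 ≈ 21,545.9 × g
Target RCF = 21,545.9 + 28,000 = 49,545.9 × g
N² = 49,545.9 / (20.7948 × 10⁻⁵) = 238,261,008
N ≈ √238,261,008 ≈ 15,435.7

N₂ ≈ 15436 RPM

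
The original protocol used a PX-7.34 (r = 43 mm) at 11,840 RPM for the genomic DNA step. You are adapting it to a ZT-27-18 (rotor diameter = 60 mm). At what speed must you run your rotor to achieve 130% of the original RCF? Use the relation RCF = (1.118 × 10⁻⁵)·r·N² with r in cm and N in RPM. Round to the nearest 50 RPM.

Original rotor: r = 43 mm = 4.3 cm
RCF_original = 1.118 × 10⁻⁵ × 4.3 × (11840)² = 1.118 × 10⁻⁵ × 4.3 × 140,185,600 ≈ 6,739.3 × g
Target RCF = 1.3 × 6,739.3 ≈ 8,761.1 × g
Your rotor: r = 60 mm / 2 = 30 mm = 3 cm
8,761.1 = 1.118 × 10⁻⁵ × 3 × N²
N² = 8,761.1 / (3.354 × 10⁻⁵) = 261,213,476
N ≈ √261,213,476 ≈ 16,162.1

≈ 16150 RPM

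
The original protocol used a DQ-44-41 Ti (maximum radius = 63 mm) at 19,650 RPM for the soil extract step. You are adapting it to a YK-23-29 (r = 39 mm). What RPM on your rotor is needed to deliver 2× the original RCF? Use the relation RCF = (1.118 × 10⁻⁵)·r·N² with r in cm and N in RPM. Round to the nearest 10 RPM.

Original rotor: r = 63 mm = 6.3 cm
RCF = 1.118 × 10⁻⁵ × r × N²
RCF_original = 1.118 × 10⁻⁵ × 6.3 × (19650)² = 1.118 × 10⁻⁵ × 6.3 × 386,122,500 ≈ 27,196.2 × g
Target RCF = 2 × 27,196.2 ≈ 54,392.4 × g
Your rotor: r = 39 mm = 3.9 cm
54,392.4 = 1.118 × 10⁻⁵ × 3.9 × N²
N² = 54,392.4 / (4.3602 × 10⁻⁵) = 1,247,474,886
N ≈ √1,247,474,886 ≈ 35,319.6

35320 RPM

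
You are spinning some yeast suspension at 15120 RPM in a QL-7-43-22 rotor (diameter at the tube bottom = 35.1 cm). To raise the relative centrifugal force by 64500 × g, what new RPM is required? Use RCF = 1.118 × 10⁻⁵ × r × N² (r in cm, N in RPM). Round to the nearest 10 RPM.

≈ 23610 RPM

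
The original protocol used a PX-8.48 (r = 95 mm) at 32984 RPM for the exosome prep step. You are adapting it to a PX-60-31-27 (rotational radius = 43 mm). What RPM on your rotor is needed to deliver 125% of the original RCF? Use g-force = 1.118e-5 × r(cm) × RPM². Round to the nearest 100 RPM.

Original rotor: r = 95 mm = 9.5 cm
RCF_original = 1.118 × 10⁻⁵ × 9.5 × (32984)² = 1.118 × 10⁻⁵ × 9.5 × 1,087,944,256 ≈ 115,550.6 × g
Target RCF = 1.25 × 115,550.6 ≈ 144,438.2 × g
Your rotor: r = 43 mm = 4.3 cm
144,438.2 = 1.118 × 10⁻⁵ × 4.3 × N²
N² = 144,438.2 / (4.8074 × 10⁻⁵) = 3,004,497,233
N ≈ √3,004,497,233 ≈ 54,813.3

≈ 54800 RPM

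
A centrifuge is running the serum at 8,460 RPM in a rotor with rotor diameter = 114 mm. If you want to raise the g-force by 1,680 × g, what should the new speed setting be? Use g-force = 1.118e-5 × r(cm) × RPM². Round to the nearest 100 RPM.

≈ 9900 RPM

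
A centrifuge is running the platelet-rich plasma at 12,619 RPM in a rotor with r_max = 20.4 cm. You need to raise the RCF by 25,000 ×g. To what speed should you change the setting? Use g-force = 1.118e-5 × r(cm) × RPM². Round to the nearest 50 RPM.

≈ 16400 RPM

Current RCF = 1.118 × 10⁻⁵ × 20.4 × (12619)² = 1.118 × 10⁻⁵ × 20.4 × 159,239,161 ≈ 36,318 × g
Target RCF = 36,318 + 25,000 = 61,318 × g
N² = 61,318 / (22.8072 × 10⁻⁵) = 268,853,695
N ≈ √268,853,695 ≈ 16,396.8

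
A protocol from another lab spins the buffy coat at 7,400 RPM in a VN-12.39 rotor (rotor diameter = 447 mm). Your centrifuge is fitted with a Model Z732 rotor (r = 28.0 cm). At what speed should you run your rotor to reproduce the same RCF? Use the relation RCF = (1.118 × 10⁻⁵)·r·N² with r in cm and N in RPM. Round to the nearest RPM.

Original rotor: r = 447 mm / 2 = 223.5 mm = 22.35 cm
RCF_original = 1.118 × 10⁻⁵ × 22.35 × (7400)² = 1.118 × 10⁻⁵ × 22.35 × 54,760,000 ≈ 13,683 × g
13,683 = 1.118 × 10⁻⁵ × 28 × N²
N² = 13,683 / (31.304 × 10⁻⁵) = 43,710,069
N ≈ √43,710,069 ≈ 6,611.4

6611 RPM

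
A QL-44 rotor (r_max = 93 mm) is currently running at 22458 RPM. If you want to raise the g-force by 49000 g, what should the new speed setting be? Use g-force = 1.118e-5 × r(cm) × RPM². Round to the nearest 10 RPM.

31240 RPM

r = 93 mm = 9.3 cm
Current RCF = 1.118 × 10⁻⁵ × 9.3 × (22458)² = 1.118 × 10⁻⁵ × 9.3 × 504,361,764 ≈ 52,440.5 × g
Target RCF = 52,440.5 + 49,000 = 101,440.5 × g
N² = 101,440.5 / (10.3974 × 10⁻⁵) = 975,633,331
N ≈ √975,633,331 ≈ 31,235.1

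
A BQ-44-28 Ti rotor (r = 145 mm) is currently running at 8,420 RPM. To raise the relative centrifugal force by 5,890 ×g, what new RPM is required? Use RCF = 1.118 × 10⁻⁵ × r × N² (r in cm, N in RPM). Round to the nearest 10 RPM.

N₂ ≈ 10360 RPM

r = 145 mm = 14.5 cm
Current RCF = 1.118 × 10⁻⁵ × 14.5 × (8420)² = 1.118 × 10⁻⁵ × 14.5 × 70,896,400 ≈ 11,493 × g
Target RCF = 11,493 + 5,890 = 17,383 × g
N² = 17,383 / (16.211 × 10⁻⁵) = 107,229,659
N ≈ √107,229,659 ≈ 10,355.2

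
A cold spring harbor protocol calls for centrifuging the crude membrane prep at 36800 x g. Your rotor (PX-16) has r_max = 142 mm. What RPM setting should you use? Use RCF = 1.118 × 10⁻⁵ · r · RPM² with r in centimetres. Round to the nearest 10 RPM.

r = 142 mm = 14.2 cm
36,800 = 1.118 × 10⁻⁵ × 14.2 × N²
N² = 36,800 / (15.8756 × 10⁻⁵) = 231,802,263
N ≈ √231,802,263 ≈ 15,225.1

15230 RPM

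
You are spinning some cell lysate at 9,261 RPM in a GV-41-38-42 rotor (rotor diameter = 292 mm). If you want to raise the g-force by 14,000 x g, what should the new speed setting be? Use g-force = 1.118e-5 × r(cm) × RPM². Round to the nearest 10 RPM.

13100 RPM

r = 292 mm / 2 = 146 mm = 14.6 cm
Current RCF = 1.118 × 10⁻⁵ × 14.6 × (9261)² = 1.118 × 10⁻⁵ × 14.6 × 85,766,121 ≈ 13,999.4 × g
Target RCF = 13,999.4 + 14,000 = 27,999.4 × g
N² = 27,999.4 / (16.3228 × 10⁻⁵) = 171,535,521
N ≈ √171,535,521 ≈ 13,097.2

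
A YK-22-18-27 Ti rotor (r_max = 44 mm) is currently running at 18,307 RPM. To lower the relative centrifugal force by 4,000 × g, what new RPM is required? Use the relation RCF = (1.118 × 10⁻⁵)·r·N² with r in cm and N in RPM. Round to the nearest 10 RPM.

r = 44 mm = 4.4 cm
Current RCF = 1.118 × 10⁻⁵ × 4.4 × (18307)² = 1.118 × 10⁻⁵ × 4.4 × 335,146,249 ≈ 16,486.5 × g
Target RCF = 16,486.5 − 4,000 = 12,486.5 × g
N² = 12,486.5 / (4.9192 × 10⁻⁵) = 253,831,924
N ≈ √253,831,924 ≈ 15,932.1

≈ 15930 RPM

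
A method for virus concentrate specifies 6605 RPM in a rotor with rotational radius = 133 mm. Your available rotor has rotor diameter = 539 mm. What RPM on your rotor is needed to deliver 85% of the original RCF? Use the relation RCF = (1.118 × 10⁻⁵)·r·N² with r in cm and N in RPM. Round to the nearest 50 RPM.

Original rotor: r = 133 mm = 13.3 cm
RCF_original = 1.118 × 10⁻⁵ × 13.3 × (6605)² = 1.118 × 10⁻⁵ × 13.3 × 43,626,025 ≈ 6,486.9 × g
Target RCF = 0.85 × 6,486.9 ≈ 5,513.9 × g
Your rotor: r = 539 mm / 2 = 269.5 mm = 26.95 cm
5,513.9 = 1.118 × 10⁻⁵ × 26.95 × N²
N² = 5,513.9 / (30.1301 × 10⁻⁵) = 18,300,304
N ≈ √18,300,304 ≈ 4,277.9

≈ 4300 RPM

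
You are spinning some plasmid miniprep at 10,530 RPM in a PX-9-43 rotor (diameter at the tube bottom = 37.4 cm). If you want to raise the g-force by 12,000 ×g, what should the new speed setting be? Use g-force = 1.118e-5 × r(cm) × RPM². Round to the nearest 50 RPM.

N₂ ≈ 12950 RPM

r = 37.4 / 2 = 18.7 cm
Current RCF = 1.118 × 10⁻⁵ × 18.7 × (10530)² = 1.118 × 10⁻⁵ × 18.7 × 110,880,900 ≈ 23,181.4 × g
Target RCF = 23,181.4 + 12,000 = 35,181.4 × g
N² = 35,181.4 / (20.9066 × 10⁻⁵) = 168,278,917
N ≈ √168,278,917 ≈ 12,972.2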